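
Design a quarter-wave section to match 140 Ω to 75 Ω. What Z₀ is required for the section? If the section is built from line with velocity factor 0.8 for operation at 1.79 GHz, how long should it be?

Z_qwt = √(Z_0·R_L) = √(75 × 140) = √10500
λ = 0.8·c/f = 0.134 m, so l = λ/4 = 0.0335 m

Z_qwt ≈ 102 Ω; length ≈ 3.35 cm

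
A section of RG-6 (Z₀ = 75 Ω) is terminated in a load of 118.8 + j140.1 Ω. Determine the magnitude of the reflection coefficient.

Γ = (Z_L − Z_0)/(Z_L + Z_0) = (43.8 + j140.1)/(193.8 + j140.1)
|Γ| = 147/239

|Γ| ≈ 0.614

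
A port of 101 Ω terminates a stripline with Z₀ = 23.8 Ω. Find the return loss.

Γ = (101 − 23.8)/(101 + 23.8) = 0.619
RL = −20·log₁₀|Γ| = −20·log₁₀(0.619)

RL ≈ 4.17 dB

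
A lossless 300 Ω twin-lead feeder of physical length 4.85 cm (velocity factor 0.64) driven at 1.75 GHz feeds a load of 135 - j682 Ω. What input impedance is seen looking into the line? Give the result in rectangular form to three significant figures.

Z_in ≈ 3270 − j1760 Ω

λ = v/f = 0.64·c / 1.75 GHz = 0.11 m
βl = 2π·l/λ = 2π × 0.442 = 159°
tan(βl) = tan(159°) = -0.381
Z_in = Z_0·(Z_L + jZ_0·tanβl)/(Z_0 + jZ_L·tanβl)
     = 300·(135 − j796)/(40.1 − j51.4)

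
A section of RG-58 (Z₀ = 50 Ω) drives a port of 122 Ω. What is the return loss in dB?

Γ = (122 − 50)/(122 + 50) = 0.419
RL = −20·log₁₀|Γ| = −20·log₁₀(0.419)

RL ≈ 7.56 dB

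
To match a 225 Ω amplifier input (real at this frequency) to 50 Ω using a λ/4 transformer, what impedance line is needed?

Z_qwt ≈ 106 Ω

Z_qwt = √(Z_0·R_L) = √(50 × 225) = √11250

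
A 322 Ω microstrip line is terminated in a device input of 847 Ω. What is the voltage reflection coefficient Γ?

Γ = 0.449

Γ = (Z_L − Z_0)/(Z_L + Z_0) = (847 − 322)/(847 + 322) = 525/1169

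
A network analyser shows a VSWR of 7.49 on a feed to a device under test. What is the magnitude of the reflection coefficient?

|Γ| ≈ 0.764

|Γ| = (S − 1)/(S + 1) = (7.49 − 1)/(7.49 + 1) = 6.49/8.49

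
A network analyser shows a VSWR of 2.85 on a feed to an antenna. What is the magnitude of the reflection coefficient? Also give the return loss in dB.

|Γ| = (S − 1)/(S + 1) = (2.85 − 1)/(2.85 + 1) = 1.85/3.85
RL = −20·log₁₀|Γ| = −20·log₁₀(0.481)

|Γ| ≈ 0.481; return loss ≈ 6.37 dB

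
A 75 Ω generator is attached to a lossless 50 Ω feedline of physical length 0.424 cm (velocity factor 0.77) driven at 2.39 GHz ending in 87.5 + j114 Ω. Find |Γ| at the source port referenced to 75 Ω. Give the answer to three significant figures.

λ = v/f = 0.77·c / 2.39 GHz = 0.0967 m
βl = 2π·l/λ = 2π × 0.0439 = 15.8°
tan(βl) = 0.283
Z_in = Z_0·(Z_L + jZ_0·tanβl)/(Z_0 + jZ_L·tanβl) = 255 + j5.93 Ω
Γ_s = (Z_in − Z_s)/(Z_in + Z_s) = (180 + j5.93)/(330 + j5.93), |Γ_s| = 0.545

|Γ| ≈ 0.545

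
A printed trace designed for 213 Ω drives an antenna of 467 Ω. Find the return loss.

Γ = (467 − 213)/(467 + 213) = 0.374
RL = −20·log₁₀|Γ| = −20·log₁₀(0.374)

RL ≈ 8.55 dB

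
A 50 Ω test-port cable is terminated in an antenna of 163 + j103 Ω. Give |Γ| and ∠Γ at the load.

Γ = (Z_L − Z_0)/(Z_L + Z_0) = (113 + j103)/(213 + j103)
|Γ| = 153/237 = 0.646

Γ ≈ 0.646 ∠ 16.5°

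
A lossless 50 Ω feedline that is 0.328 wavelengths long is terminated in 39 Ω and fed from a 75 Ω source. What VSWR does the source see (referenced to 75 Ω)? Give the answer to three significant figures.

VSWR ≈ 1.41

βl = 2π × 0.328 = 118°
tan(βl) = -1.87
Z_in = Z_0·(Z_L + jZ_0·tanβl)/(Z_0 + jZ_L·tanβl) = 56.1 − j11.7 Ω
Γ_s = (Z_in − Z_s)/(Z_in + Z_s) = (-18.9 − j11.7)/(131 − j11.7), |Γ_s| = 0.169
VSWR = (1 + |Γ_s|)/(1 − |Γ_s|)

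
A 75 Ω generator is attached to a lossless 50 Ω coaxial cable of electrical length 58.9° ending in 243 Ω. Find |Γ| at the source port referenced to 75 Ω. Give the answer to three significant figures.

|Γ| ≈ 0.723

tan(βl) = 1.66
Z_in = Z_0·(Z_L + jZ_0·tanβl)/(Z_0 + jZ_L·tanβl) = 13.8 − j28.4 Ω
Γ_s = (Z_in − Z_s)/(Z_in + Z_s) = (-61.2 − j28.4)/(88.8 − j28.4), |Γ_s| = 0.723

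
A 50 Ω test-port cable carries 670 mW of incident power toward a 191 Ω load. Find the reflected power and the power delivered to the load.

P_reflected ≈ 229 mW; P_delivered ≈ 441 mW

Γ = (191 − 50)/(191 + 50) = 0.585
|Γ|² = 0.342
P_refl = |Γ|²·P_inc = 229 mW, P_del = (1 − |Γ|²)·P_inc = 441 mW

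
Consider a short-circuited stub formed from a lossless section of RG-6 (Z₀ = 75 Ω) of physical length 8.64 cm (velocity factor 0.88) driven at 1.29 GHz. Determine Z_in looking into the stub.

λ = v/f = 0.88·c / 1.29 GHz = 0.205 m
βl = 2π·l/λ = 2π × 0.422 = 152°
tan(βl) = -0.532
For a short-circuited stub, Z_in = jZ_0·tan(βl)

Z_in ≈ −j39.9 Ω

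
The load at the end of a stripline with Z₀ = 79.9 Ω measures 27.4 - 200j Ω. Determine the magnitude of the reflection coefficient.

|Γ| ≈ 0.911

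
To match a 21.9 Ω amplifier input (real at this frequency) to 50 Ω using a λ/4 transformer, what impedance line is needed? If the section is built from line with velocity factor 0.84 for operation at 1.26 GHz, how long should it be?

Z_qwt = √(Z_0·R_L) = √(50 × 21.9) = √1095
λ = 0.84·c/f = 0.2 m, so l = λ/4 = 0.05 m

Z_qwt ≈ 33.1 Ω; length ≈ 5 cm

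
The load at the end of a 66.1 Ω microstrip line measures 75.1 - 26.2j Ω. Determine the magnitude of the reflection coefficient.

Γ = (Z_L − Z_0)/(Z_L + Z_0) = (9 − j26.2)/(141.2 − j26.2)
|Γ| = 27.7/144

|Γ| ≈ 0.193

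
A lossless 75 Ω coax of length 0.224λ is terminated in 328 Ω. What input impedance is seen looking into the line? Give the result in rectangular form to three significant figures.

βl = 2π × 0.224 = 80.6°
tan(βl) = tan(80.6°) = 6.07
Z_in = Z_0·(Z_L + jZ_0·tanβl)/(Z_0 + jZ_L·tanβl)
     = 75·(328 + j455)/(75 + j1990)

Z_in ≈ 17.6 − j11.7 Ω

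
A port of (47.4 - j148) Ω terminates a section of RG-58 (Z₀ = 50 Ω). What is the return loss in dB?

Γ = (-2.6 − j148)/(97.4 − j148), |Γ| = 0.835
RL = −20·log₁₀|Γ| = −20·log₁₀(0.835)

RL ≈ 1.56 dB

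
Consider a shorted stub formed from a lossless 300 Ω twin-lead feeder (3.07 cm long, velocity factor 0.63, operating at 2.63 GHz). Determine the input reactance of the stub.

λ = v/f = 0.63·c / 2.63 GHz = 0.0719 m
βl = 2π·l/λ = 2π × 0.427 = 154°
tan(βl) = -0.492
For a shorted stub, Z_in = jZ_0·tan(βl)

X_in ≈ -148 Ω (capacitive)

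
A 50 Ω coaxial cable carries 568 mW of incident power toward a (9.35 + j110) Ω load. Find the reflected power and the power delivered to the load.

P_reflected ≈ 500 mW; P_delivered ≈ 68 mW

|Γ| = |(-40.65 + j110)/(59.35 + j110)| = 0.938
|Γ|² = 0.88
P_refl = |Γ|²·P_inc = 500 mW, P_del = (1 − |Γ|²)·P_inc = 68 mW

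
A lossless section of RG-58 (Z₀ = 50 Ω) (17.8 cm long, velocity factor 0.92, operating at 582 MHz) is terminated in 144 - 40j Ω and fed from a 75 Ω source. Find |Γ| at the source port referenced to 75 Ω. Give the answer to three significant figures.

|Γ| ≈ 0.522

λ = v/f = 0.92·c / 582 MHz = 0.474 m
βl = 2π·l/λ = 2π × 0.375 = 135°
tan(βl) = -0.996
Z_in = Z_0·(Z_L + jZ_0·tanβl)/(Z_0 + jZ_L·tanβl) = 34.7 + j47.8 Ω
Γ_s = (Z_in − Z_s)/(Z_in + Z_s) = (-40.3 + j47.8)/(110 + j47.8), |Γ_s| = 0.522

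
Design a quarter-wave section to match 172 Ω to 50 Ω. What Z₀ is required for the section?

Z_qwt = √(Z_0·R_L) = √(50 × 172) = √8600

Z_qwt ≈ 92.7 Ω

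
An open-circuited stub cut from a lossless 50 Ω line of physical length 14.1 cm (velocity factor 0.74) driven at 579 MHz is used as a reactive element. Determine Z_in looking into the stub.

Z_in ≈ +j45.6 Ω

λ = v/f = 0.74·c / 579 MHz = 0.383 m
βl = 2π·l/λ = 2π × 0.368 = 132°
tan(βl) = -1.1
For an open-circuited stub, Z_in = −jZ_0·cot(βl) = −jZ_0/tan(βl)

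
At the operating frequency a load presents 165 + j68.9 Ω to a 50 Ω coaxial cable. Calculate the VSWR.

Γ = (Z_L − Z_0)/(Z_L + Z_0) = (115 + j68.9)/(215 + j68.9)
|Γ| = 134/226 = 0.594
VSWR = (1 + |Γ|)/(1 − |Γ|) = 1.59/0.406

VSWR ≈ 3.92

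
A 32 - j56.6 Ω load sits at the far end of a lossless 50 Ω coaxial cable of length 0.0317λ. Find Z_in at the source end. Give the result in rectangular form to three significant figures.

βl = 2π × 0.0317 = 11.4°
tan(βl) = tan(11.4°) = 0.202
Z_in = Z_0·(Z_L + jZ_0·tanβl)/(Z_0 + jZ_L·tanβl)
     = 50·(32 − j46.5)/(61.4 + j6.46)

Z_in ≈ 21.8 − j40.2 Ω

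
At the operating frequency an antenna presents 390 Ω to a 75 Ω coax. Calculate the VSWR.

Γ = (390 − 75)/(390 + 75) = 0.677
VSWR = (1 + 0.677)/(1 − 0.677)

VSWR ≈ 5.2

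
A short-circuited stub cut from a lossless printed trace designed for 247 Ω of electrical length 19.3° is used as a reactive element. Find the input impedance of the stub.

Z_in ≈ +j86.5 Ω

tan(βl) = 0.35
For a short-circuited stub, Z_in = jZ_0·tan(βl)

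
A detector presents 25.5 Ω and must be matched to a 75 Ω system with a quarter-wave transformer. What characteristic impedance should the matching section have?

Z_qwt ≈ 43.7 Ω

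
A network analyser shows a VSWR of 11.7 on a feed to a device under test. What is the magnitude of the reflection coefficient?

|Γ| = (S − 1)/(S + 1) = (11.7 − 1)/(11.7 + 1) = 10.7/12.7

|Γ| ≈ 0.843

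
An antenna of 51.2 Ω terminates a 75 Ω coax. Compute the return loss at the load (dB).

Γ = (51.2 − 75)/(51.2 + 75) = -0.189
RL = −20·log₁₀|Γ| = −20·log₁₀(0.189)

RL ≈ 14.5 dB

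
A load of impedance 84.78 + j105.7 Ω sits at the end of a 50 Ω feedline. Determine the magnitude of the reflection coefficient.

Γ = (Z_L − Z_0)/(Z_L + Z_0) = (34.78 + j105.7)/(134.8 + j105.7)
|Γ| = 111/171

|Γ| ≈ 0.65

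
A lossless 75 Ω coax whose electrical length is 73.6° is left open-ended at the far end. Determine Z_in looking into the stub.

tan(βl) = 3.4
For an open-ended stub, Z_in = −jZ_0·cot(βl) = −jZ_0/tan(βl)

Z_in ≈ −j22.1 Ω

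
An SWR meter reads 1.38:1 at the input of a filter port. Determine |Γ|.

|Γ| ≈ 0.16

|Γ| = (S − 1)/(S + 1) = (1.38 − 1)/(1.38 + 1) = 0.38/2.38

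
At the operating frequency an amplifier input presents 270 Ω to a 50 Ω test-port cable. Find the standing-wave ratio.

VSWR ≈ 5.4

Γ = (270 − 50)/(270 + 50) = 0.688
VSWR = (1 + 0.688)/(1 − 0.688)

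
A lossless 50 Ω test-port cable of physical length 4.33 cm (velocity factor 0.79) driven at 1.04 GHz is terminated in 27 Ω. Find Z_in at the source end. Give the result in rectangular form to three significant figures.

λ = v/f = 0.79·c / 1.04 GHz = 0.228 m
βl = 2π·l/λ = 2π × 0.19 = 68.4°
tan(βl) = tan(68.4°) = 2.53
Z_in = Z_0·(Z_L + jZ_0·tanβl)/(Z_0 + jZ_L·tanβl)
     = 50·(27 + j126)/(50 + j68.2)

Z_in ≈ 69.7 + j31.3 Ω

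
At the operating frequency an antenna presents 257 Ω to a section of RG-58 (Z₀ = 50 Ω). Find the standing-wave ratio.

VSWR ≈ 5.14

For a purely resistive load, VSWR = R_L/Z_0 or Z_0/R_L (whichever > 1) = 257/50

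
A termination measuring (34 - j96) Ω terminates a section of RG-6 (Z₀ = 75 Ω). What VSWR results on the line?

Γ = (Z_L − Z_0)/(Z_L + Z_0) = (-41 − j96)/(109 − j96)
|Γ| = 104/145 = 0.719
VSWR = (1 + |Γ|)/(1 − |Γ|) = 1.72/0.281

VSWR ≈ 6.11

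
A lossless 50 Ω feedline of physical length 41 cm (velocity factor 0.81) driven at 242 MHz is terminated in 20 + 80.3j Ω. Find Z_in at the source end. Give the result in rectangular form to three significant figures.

Z_in ≈ 6.7 + j24.3 Ω

λ = v/f = 0.81·c / 242 MHz = 1 m
βl = 2π·l/λ = 2π × 0.408 = 147°
tan(βl) = tan(147°) = -0.65
Z_in = Z_0·(Z_L + jZ_0·tanβl)/(Z_0 + jZ_L·tanβl)
     = 50·(20 + j47.8)/(102 − j13)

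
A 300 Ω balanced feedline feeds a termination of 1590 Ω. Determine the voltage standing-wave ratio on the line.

VSWR ≈ 5.3

For a purely resistive load, VSWR = R_L/Z_0 or Z_0/R_L (whichever > 1) = 1590/300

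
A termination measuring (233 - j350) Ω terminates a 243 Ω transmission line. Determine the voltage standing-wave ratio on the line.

VSWR ≈ 3.91

Γ = (Z_L − Z_0)/(Z_L + Z_0) = (-10 − j350)/(476 − j350)
|Γ| = 350/591 = 0.593
VSWR = (1 + |Γ|)/(1 − |Γ|) = 1.59/0.407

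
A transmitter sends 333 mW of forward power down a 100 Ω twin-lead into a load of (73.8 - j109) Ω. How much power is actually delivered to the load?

|Γ| = |(-26.2 − j109)/(173.8 − j109)| = 0.546
|Γ|² = 0.299
P_refl = |Γ|²·P_inc = 99.4 mW, P_del = (1 − |Γ|²)·P_inc = 234 mW

P_delivered ≈ 234 mW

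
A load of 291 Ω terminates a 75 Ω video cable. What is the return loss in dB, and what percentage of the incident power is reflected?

RL ≈ 4.58 dB; 34.8% of incident power reflected

Γ = (291 − 75)/(291 + 75) = 0.59
RL = −20·log₁₀(0.59) = 4.58 dB
P_refl/P_inc = |Γ|² = 0.348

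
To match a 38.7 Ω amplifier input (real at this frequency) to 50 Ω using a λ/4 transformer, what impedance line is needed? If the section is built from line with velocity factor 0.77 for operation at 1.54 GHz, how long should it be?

Z_qwt = √(Z_0·R_L) = √(50 × 38.7) = √1935
λ = 0.77·c/f = 0.15 m, so l = λ/4 = 0.0375 m

Z_qwt ≈ 44 Ω; length ≈ 3.75 cm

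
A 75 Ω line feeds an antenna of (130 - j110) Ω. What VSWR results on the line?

VSWR ≈ 3.24

Γ = (Z_L − Z_0)/(Z_L + Z_0) = (55 − j110)/(205 − j110)
|Γ| = 123/233 = 0.529
VSWR = (1 + |Γ|)/(1 − |Γ|) = 1.53/0.471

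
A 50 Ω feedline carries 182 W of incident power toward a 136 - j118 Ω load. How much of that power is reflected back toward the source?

|Γ| = |(86 − j118)/(186 − j118)| = 0.663
|Γ|² = 0.439
P_refl = |Γ|²·P_inc = 80 W, P_del = (1 − |Γ|²)·P_inc = 102 W

P_reflected ≈ 80 W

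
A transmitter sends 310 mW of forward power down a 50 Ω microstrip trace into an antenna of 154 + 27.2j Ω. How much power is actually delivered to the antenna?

|Γ| = |(104 + j27.2)/(204 + j27.2)| = 0.522
|Γ|² = 0.273
P_refl = |Γ|²·P_inc = 84.6 mW, P_del = (1 − |Γ|²)·P_inc = 225 mW

P_delivered ≈ 225 mW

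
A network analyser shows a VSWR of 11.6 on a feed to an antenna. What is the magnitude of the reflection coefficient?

|Γ| ≈ 0.841

|Γ| = (S − 1)/(S + 1) = (11.6 − 1)/(11.6 + 1) = 10.6/12.6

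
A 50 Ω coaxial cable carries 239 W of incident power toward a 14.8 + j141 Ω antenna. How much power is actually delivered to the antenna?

|Γ| = |(-35.2 + j141)/(64.8 + j141)| = 0.937
|Γ|² = 0.877
P_refl = |Γ|²·P_inc = 210 W, P_del = (1 − |Γ|²)·P_inc = 29.4 W

P_delivered ≈ 29.4 W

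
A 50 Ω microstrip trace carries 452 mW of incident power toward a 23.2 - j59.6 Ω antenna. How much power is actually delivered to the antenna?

P_delivered ≈ 235 mW

|Γ| = |(-26.8 − j59.6)/(73.2 − j59.6)| = 0.692
|Γ|² = 0.479
P_refl = |Γ|²·P_inc = 217 mW, P_del = (1 − |Γ|²)·P_inc = 235 mW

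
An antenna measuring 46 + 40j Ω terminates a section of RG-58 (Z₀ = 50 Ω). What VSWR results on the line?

VSWR ≈ 2.26

Γ = (Z_L − Z_0)/(Z_L + Z_0) = (-4 + j40)/(96 + j40)
|Γ| = 40.2/104 = 0.387
VSWR = (1 + |Γ|)/(1 − |Γ|) = 1.39/0.613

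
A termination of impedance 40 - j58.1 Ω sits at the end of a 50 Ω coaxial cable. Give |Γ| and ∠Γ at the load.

Γ ≈ 0.55 ∠ -66.9°

Γ = (Z_L − Z_0)/(Z_L + Z_0) = (-10 − j58.1)/(90 − j58.1)
|Γ| = 59/107 = 0.55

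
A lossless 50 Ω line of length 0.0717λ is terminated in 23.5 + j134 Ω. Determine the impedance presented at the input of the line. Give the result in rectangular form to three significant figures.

βl = 2π × 0.0717 = 25.8°
tan(βl) = tan(25.8°) = 0.484
Z_in = Z_0·(Z_L + jZ_0·tanβl)/(Z_0 + jZ_L·tanβl)
     = 50·(23.5 + j158)/(-14.8 + j11.4)

Z_in ≈ 208 − j374 Ω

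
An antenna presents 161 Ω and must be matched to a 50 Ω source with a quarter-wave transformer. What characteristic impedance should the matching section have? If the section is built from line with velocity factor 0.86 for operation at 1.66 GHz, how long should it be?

Z_qwt = √(Z_0·R_L) = √(50 × 161) = √8050
λ = 0.86·c/f = 0.155 m, so l = λ/4 = 0.0389 m

Z_qwt ≈ 89.7 Ω; length ≈ 3.89 cm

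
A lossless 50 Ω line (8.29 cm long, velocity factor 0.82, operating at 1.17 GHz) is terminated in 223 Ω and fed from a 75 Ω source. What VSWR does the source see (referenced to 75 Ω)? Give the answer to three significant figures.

VSWR ≈ 4.43

λ = v/f = 0.82·c / 1.17 GHz = 0.21 m
βl = 2π·l/λ = 2π × 0.394 = 142°
tan(βl) = -0.783
Z_in = Z_0·(Z_L + jZ_0·tanβl)/(Z_0 + jZ_L·tanβl) = 27.3 + j56.1 Ω
Γ_s = (Z_in − Z_s)/(Z_in + Z_s) = (-47.7 + j56.1)/(102 + j56.1), |Γ_s| = 0.631
VSWR = (1 + |Γ_s|)/(1 − |Γ_s|)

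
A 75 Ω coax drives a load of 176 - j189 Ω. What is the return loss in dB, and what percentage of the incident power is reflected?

RL ≈ 3.32 dB; 46.5% of incident power reflected

Γ = (101 − j189)/(251 − j189), |Γ| = 0.682
RL = −20·log₁₀(0.682) = 3.32 dB
P_refl/P_inc = |Γ|² = 0.465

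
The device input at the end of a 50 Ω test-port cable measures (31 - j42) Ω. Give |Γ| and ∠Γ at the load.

Γ = (Z_L − Z_0)/(Z_L + Z_0) = (-19 − j42)/(81 − j42)
|Γ| = 46.1/91.2 = 0.505

Γ ≈ 0.505 ∠ -86.9°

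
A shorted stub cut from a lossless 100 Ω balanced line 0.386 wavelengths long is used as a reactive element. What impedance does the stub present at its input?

βl = 2π × 0.386 = 139°
tan(βl) = -0.871
For a shorted stub, Z_in = jZ_0·tan(βl)

Z_in ≈ −j87.1 Ω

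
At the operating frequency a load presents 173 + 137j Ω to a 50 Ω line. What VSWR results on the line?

Γ = (Z_L − Z_0)/(Z_L + Z_0) = (123 + j137)/(223 + j137)
|Γ| = 184/262 = 0.703
VSWR = (1 + |Γ|)/(1 − |Γ|) = 1.7/0.297

VSWR ≈ 5.74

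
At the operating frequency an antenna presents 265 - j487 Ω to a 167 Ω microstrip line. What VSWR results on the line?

VSWR ≈ 7.44

Γ = (Z_L − Z_0)/(Z_L + Z_0) = (98 − j487)/(432 − j487)
|Γ| = 497/651 = 0.763
VSWR = (1 + |Γ|)/(1 − |Γ|) = 1.76/0.237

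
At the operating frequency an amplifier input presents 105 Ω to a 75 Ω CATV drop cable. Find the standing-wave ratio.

VSWR ≈ 1.4

For a purely resistive load, VSWR = R_L/Z_0 or Z_0/R_L (whichever > 1) = 105/75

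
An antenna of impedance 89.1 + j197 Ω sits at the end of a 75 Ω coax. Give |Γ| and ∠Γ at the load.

Γ ≈ 0.77 ∠ 35.7°

Γ = (Z_L − Z_0)/(Z_L + Z_0) = (14.1 + j197)/(164.1 + j197)
|Γ| = 198/256 = 0.77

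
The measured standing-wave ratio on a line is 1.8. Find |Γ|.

|Γ| = (S − 1)/(S + 1) = (1.8 − 1)/(1.8 + 1) = 0.8/2.8

|Γ| ≈ 0.286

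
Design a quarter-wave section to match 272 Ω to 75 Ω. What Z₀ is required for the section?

Z_qwt = √(Z_0·R_L) = √(75 × 272) = √20400

Z_qwt ≈ 143 Ω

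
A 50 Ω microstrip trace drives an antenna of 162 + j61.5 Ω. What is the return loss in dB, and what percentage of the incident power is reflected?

RL ≈ 4.75 dB; 33.5% of incident power reflected

Γ = (112 + j61.5)/(212 + j61.5), |Γ| = 0.579
RL = −20·log₁₀(0.579) = 4.75 dB
P_refl/P_inc = |Γ|² = 0.335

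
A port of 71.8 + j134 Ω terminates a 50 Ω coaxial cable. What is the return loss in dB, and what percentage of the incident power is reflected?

RL ≈ 2.5 dB; 56.2% of incident power reflected

Γ = (21.8 + j134)/(121.8 + j134), |Γ| = 0.75
RL = −20·log₁₀(0.75) = 2.5 dB
P_refl/P_inc = |Γ|² = 0.562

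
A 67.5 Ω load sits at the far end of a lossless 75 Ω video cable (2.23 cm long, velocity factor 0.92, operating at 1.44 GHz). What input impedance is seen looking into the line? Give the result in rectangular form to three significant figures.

Z_in ≈ 73.7 + j7.74 Ω

λ = v/f = 0.92·c / 1.44 GHz = 0.192 m
βl = 2π·l/λ = 2π × 0.116 = 41.9°
tan(βl) = tan(41.9°) = 0.897
Z_in = Z_0·(Z_L + jZ_0·tanβl)/(Z_0 + jZ_L·tanβl)
     = 75·(67.5 + j67.3)/(75 + j60.5)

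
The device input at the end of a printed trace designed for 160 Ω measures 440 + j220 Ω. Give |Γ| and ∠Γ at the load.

Γ = (Z_L − Z_0)/(Z_L + Z_0) = (280 + j220)/(600 + j220)
|Γ| = 356/639 = 0.557

Γ ≈ 0.557 ∠ 18°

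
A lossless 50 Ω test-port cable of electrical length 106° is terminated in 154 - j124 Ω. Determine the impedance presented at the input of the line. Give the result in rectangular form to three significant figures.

tan(βl) = tan(106°) = -3.49
Z_in = Z_0·(Z_L + jZ_0·tanβl)/(Z_0 + jZ_L·tanβl)
     = 50·(154 − j298)/(-382 − j537)

Z_in ≈ 11.7 + j22.6 Ω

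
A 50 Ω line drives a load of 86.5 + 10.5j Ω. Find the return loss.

Γ = (36.5 + j10.5)/(136.5 + j10.5), |Γ| = 0.277
RL = −20·log₁₀|Γ| = −20·log₁₀(0.277)

RL ≈ 11.1 dB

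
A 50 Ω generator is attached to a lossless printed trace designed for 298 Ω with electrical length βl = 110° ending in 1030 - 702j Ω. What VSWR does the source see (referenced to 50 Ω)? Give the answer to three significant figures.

tan(βl) = -2.75
Z_in = Z_0·(Z_L + jZ_0·tanβl)/(Z_0 + jZ_L·tanβl) = 73.3 + j151 Ω
Γ_s = (Z_in − Z_s)/(Z_in + Z_s) = (23.3 + j151)/(123 + j151), |Γ_s| = 0.783
VSWR = (1 + |Γ_s|)/(1 − |Γ_s|)

VSWR ≈ 8.22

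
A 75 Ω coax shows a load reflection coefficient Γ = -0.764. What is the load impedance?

Z_L ≈ 10 Ω

Z_L = Z_0·(1 + Γ)/(1 − Γ) = 75·(0.236)/(1.76)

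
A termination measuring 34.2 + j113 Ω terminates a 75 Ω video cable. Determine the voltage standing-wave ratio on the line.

Γ = (Z_L − Z_0)/(Z_L + Z_0) = (-40.8 + j113)/(109.2 + j113)
|Γ| = 120/157 = 0.765
VSWR = (1 + |Γ|)/(1 − |Γ|) = 1.76/0.235

VSWR ≈ 7.49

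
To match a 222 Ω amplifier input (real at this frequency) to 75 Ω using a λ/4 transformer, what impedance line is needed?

Z_qwt ≈ 129 Ω

Z_qwt = √(Z_0·R_L) = √(75 × 222) = √16650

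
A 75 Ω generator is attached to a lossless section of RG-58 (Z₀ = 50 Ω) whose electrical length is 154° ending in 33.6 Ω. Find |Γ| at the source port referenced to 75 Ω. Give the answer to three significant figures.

tan(βl) = -0.488
Z_in = Z_0·(Z_L + jZ_0·tanβl)/(Z_0 + jZ_L·tanβl) = 37.6 − j12.1 Ω
Γ_s = (Z_in − Z_s)/(Z_in + Z_s) = (-37.4 − j12.1)/(113 − j12.1), |Γ_s| = 0.348

|Γ| ≈ 0.348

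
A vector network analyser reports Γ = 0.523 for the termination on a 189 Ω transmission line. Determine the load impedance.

Z_L ≈ 603 Ω

Z_L = Z_0·(1 + Γ)/(1 − Γ) = 189·(1.52)/(0.477)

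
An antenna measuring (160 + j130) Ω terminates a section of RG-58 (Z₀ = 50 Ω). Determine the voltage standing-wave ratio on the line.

Γ = (Z_L − Z_0)/(Z_L + Z_0) = (110 + j130)/(210 + j130)
|Γ| = 170/247 = 0.689
VSWR = (1 + |Γ|)/(1 − |Γ|) = 1.69/0.311

VSWR ≈ 5.44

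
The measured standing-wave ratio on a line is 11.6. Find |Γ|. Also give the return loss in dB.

|Γ| = (S − 1)/(S + 1) = (11.6 − 1)/(11.6 + 1) = 10.6/12.6
RL = −20·log₁₀|Γ| = −20·log₁₀(0.841)

|Γ| ≈ 0.841; return loss ≈ 1.5 dB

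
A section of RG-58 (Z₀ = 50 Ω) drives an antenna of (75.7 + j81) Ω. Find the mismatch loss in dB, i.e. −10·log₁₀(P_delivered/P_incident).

mismatch loss ≈ 1.69 dB

Γ = (25.7 + j81)/(125.7 + j81), |Γ| = 0.568
|Γ|² = 0.323, so P_del/P_inc = 1 − |Γ|² = 0.677
ML = −10·log₁₀(1 − |Γ|²)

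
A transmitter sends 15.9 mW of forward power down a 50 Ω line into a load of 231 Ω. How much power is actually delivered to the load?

P_delivered ≈ 9.3 mW

Γ = (231 − 50)/(231 + 50) = 0.644
|Γ|² = 0.415
P_refl = |Γ|²·P_inc = 6.6 mW, P_del = (1 − |Γ|²)·P_inc = 9.3 mW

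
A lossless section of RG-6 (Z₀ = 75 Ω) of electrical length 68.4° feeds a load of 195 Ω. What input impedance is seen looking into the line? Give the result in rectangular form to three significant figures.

Z_in ≈ 32.6 − j24.7 Ω

tan(βl) = tan(68.4°) = 2.53
Z_in = Z_0·(Z_L + jZ_0·tanβl)/(Z_0 + jZ_L·tanβl)
     = 75·(195 + j189)/(75 + j493)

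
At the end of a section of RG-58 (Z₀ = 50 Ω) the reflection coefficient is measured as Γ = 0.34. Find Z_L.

Z_L ≈ 102 Ω

Z_L = Z_0·(1 + Γ)/(1 − Γ) = 50·(1.34)/(0.66)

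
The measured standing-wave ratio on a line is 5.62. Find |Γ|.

|Γ| = (S − 1)/(S + 1) = (5.62 − 1)/(5.62 + 1) = 4.62/6.62

|Γ| ≈ 0.698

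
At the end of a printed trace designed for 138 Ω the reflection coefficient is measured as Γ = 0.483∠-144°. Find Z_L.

Z_L = Z_0·(1 + Γ)/(1 − Γ) = 138·(0.609 − j0.284)/(1.39 + j0.284)

Z_L ≈ 52.5 − j38.9 Ω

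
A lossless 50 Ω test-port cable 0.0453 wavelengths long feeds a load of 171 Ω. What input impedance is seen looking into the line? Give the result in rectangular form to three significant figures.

βl = 2π × 0.0453 = 16.3°
tan(βl) = tan(16.3°) = 0.293
Z_in = Z_0·(Z_L + jZ_0·tanβl)/(Z_0 + jZ_L·tanβl)
     = 50·(171 + j14.6)/(50 + j50)

Z_in ≈ 92.8 − j78.2 Ω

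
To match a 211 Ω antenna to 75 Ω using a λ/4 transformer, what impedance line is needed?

Z_qwt ≈ 126 Ω

Z_qwt = √(Z_0·R_L) = √(75 × 211) = √15820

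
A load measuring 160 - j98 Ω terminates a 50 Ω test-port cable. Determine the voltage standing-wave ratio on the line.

Γ = (Z_L − Z_0)/(Z_L + Z_0) = (110 − j98)/(210 − j98)
|Γ| = 147/232 = 0.636
VSWR = (1 + |Γ|)/(1 − |Γ|) = 1.64/0.364

VSWR ≈ 4.49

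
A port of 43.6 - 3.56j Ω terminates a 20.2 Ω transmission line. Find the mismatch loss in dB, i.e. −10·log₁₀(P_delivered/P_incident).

mismatch loss ≈ 0.641 dB

Γ = (23.4 − j3.56)/(63.8 − j3.56), |Γ| = 0.37
|Γ|² = 0.137, so P_del/P_inc = 1 − |Γ|² = 0.863
ML = −10·log₁₀(1 − |Γ|²)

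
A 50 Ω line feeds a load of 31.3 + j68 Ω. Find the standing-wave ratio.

VSWR ≈ 4.98

Γ = (Z_L − Z_0)/(Z_L + Z_0) = (-18.7 + j68)/(81.3 + j68)
|Γ| = 70.5/106 = 0.665
VSWR = (1 + |Γ|)/(1 − |Γ|) = 1.67/0.335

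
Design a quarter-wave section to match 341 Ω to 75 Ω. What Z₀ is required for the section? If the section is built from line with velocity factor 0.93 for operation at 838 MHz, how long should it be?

Z_qwt ≈ 160 Ω; length ≈ 8.32 cm

Z_qwt = √(Z_0·R_L) = √(75 × 341) = √25580
λ = 0.93·c/f = 0.333 m, so l = λ/4 = 0.0832 m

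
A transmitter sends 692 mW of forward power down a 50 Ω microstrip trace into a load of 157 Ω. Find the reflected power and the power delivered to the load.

P_reflected ≈ 185 mW; P_delivered ≈ 507 mW

Γ = (157 − 50)/(157 + 50) = 0.517
|Γ|² = 0.267
P_refl = |Γ|²·P_inc = 185 mW, P_del = (1 − |Γ|²)·P_inc = 507 mW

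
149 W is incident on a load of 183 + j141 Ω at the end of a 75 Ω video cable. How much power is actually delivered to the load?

|Γ| = |(108 + j141)/(258 + j141)| = 0.604
|Γ|² = 0.365
P_refl = |Γ|²·P_inc = 54.4 W, P_del = (1 − |Γ|²)·P_inc = 94.6 W

P_delivered ≈ 94.6 W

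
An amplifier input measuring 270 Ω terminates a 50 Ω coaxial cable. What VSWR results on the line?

For a purely resistive load, VSWR = R_L/Z_0 or Z_0/R_L (whichever > 1) = 270/50

VSWR ≈ 5.4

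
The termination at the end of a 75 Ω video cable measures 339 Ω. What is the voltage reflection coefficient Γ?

Γ = 0.638

Γ = (Z_L − Z_0)/(Z_L + Z_0) = (339 − 75)/(339 + 75) = 264/414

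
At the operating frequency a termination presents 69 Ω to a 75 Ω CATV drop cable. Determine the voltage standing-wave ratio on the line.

For a purely resistive load, VSWR = R_L/Z_0 or Z_0/R_L (whichever > 1) = 75/69

VSWR ≈ 1.09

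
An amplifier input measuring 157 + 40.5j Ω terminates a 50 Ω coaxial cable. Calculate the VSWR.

Γ = (Z_L − Z_0)/(Z_L + Z_0) = (107 + j40.5)/(207 + j40.5)
|Γ| = 114/211 = 0.542
VSWR = (1 + |Γ|)/(1 − |Γ|) = 1.54/0.458

VSWR ≈ 3.37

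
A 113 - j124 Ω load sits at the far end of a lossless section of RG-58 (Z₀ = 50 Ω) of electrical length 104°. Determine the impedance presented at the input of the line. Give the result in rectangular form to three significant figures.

tan(βl) = tan(104°) = -4.01
Z_in = Z_0·(Z_L + jZ_0·tanβl)/(Z_0 + jZ_L·tanβl)
     = 50·(113 − j325)/(-447 − j453)

Z_in ≈ 11.9 + j24.2 Ω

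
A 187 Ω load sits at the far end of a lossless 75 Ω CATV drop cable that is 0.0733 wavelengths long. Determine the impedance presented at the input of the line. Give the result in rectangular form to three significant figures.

Z_in ≈ 92.1 − j76.7 Ω

βl = 2π × 0.0733 = 26.4°
tan(βl) = tan(26.4°) = 0.496
Z_in = Z_0·(Z_L + jZ_0·tanβl)/(Z_0 + jZ_L·tanβl)
     = 75·(187 + j37.2)/(75 + j92.8)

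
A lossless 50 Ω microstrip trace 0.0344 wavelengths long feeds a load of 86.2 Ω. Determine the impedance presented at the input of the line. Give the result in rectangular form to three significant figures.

Z_in ≈ 79 − j18.9 Ω

βl = 2π × 0.0344 = 12.4°
tan(βl) = tan(12.4°) = 0.22
Z_in = Z_0·(Z_L + jZ_0·tanβl)/(Z_0 + jZ_L·tanβl)
     = 50·(86.2 + j11)/(50 + j18.9)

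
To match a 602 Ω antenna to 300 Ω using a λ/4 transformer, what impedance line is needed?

Z_qwt = √(Z_0·R_L) = √(300 × 602) = √180600

Z_qwt ≈ 425 Ω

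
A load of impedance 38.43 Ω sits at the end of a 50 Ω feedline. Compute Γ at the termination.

Γ = -0.131

Γ = (Z_L − Z_0)/(Z_L + Z_0) = (38.43 − 50)/(38.43 + 50) = -11.57/88.43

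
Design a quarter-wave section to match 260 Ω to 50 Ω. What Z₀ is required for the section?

Z_qwt ≈ 114 Ω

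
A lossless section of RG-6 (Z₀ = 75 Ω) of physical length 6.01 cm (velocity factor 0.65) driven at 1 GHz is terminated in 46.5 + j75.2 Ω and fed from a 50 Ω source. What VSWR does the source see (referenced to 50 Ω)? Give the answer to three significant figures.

VSWR ≈ 2.71

λ = v/f = 0.65·c / 1 GHz = 0.195 m
βl = 2π·l/λ = 2π × 0.308 = 111°
tan(βl) = -2.61
Z_in = Z_0·(Z_L + jZ_0·tanβl)/(Z_0 + jZ_L·tanβl) = 23.1 − j23 Ω
Γ_s = (Z_in − Z_s)/(Z_in + Z_s) = (-26.9 − j23)/(73.1 − j23), |Γ_s| = 0.461
VSWR = (1 + |Γ_s|)/(1 − |Γ_s|)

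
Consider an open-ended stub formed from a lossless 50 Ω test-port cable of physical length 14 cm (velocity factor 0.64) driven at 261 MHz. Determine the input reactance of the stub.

X_in ≈ -19.7 Ω (capacitive)

λ = v/f = 0.64·c / 261 MHz = 0.736 m
βl = 2π·l/λ = 2π × 0.19 = 68.5°
tan(βl) = 2.54
For an open-ended stub, Z_in = −jZ_0·cot(βl) = −jZ_0/tan(βl)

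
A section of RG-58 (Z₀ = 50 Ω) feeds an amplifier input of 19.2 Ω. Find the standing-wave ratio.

VSWR ≈ 2.6

For a purely resistive load, VSWR = R_L/Z_0 or Z_0/R_L (whichever > 1) = 50/19.2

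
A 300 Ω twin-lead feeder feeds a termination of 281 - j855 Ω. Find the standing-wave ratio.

Γ = (Z_L − Z_0)/(Z_L + Z_0) = (-19 − j855)/(581 − j855)
|Γ| = 855/1030 = 0.827
VSWR = (1 + |Γ|)/(1 − |Γ|) = 1.83/0.173

VSWR ≈ 10.6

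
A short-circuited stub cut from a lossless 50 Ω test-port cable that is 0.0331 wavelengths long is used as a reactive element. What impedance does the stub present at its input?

Z_in ≈ +j10.6 Ω

βl = 2π × 0.0331 = 11.9°
tan(βl) = 0.211
For a short-circuited stub, Z_in = jZ_0·tan(βl)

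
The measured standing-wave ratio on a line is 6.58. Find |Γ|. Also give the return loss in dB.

|Γ| = (S − 1)/(S + 1) = (6.58 − 1)/(6.58 + 1) = 5.58/7.58
RL = −20·log₁₀|Γ| = −20·log₁₀(0.736)

|Γ| ≈ 0.736; return loss ≈ 2.66 dB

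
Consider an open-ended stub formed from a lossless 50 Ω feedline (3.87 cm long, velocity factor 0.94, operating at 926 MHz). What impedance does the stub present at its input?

λ = v/f = 0.94·c / 926 MHz = 0.305 m
βl = 2π·l/λ = 2π × 0.127 = 45.7°
tan(βl) = 1.03
For an open-ended stub, Z_in = −jZ_0·cot(βl) = −jZ_0/tan(βl)

Z_in ≈ −j48.7 Ω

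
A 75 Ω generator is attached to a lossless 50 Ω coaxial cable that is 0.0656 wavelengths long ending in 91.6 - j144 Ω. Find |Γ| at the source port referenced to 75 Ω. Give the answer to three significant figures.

|Γ| ≈ 0.738

βl = 2π × 0.0656 = 23.6°
tan(βl) = 0.437
Z_in = Z_0·(Z_L + jZ_0·tanβl)/(Z_0 + jZ_L·tanβl) = 19 − j60.8 Ω
Γ_s = (Z_in − Z_s)/(Z_in + Z_s) = (-56 − j60.8)/(94 − j60.8), |Γ_s| = 0.738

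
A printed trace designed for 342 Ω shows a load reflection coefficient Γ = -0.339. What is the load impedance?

Z_L ≈ 169 Ω

Z_L = Z_0·(1 + Γ)/(1 − Γ) = 342·(0.661)/(1.34)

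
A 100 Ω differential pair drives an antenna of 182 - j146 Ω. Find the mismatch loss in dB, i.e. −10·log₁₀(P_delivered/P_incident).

Γ = (82 − j146)/(282 − j146), |Γ| = 0.527
|Γ|² = 0.278, so P_del/P_inc = 1 − |Γ|² = 0.722
ML = −10·log₁₀(1 − |Γ|²)

mismatch loss ≈ 1.42 dB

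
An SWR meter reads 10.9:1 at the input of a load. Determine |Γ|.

|Γ| = (S − 1)/(S + 1) = (10.9 − 1)/(10.9 + 1) = 9.9/11.9

|Γ| ≈ 0.832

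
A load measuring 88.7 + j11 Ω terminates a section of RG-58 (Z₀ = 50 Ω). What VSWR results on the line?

Γ = (Z_L − Z_0)/(Z_L + Z_0) = (38.7 + j11)/(138.7 + j11)
|Γ| = 40.2/139 = 0.289
VSWR = (1 + |Γ|)/(1 − |Γ|) = 1.29/0.711

VSWR ≈ 1.81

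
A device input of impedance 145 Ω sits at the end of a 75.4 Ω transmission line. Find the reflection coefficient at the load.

Γ = 0.316

Γ = (Z_L − Z_0)/(Z_L + Z_0) = (145 − 75.4)/(145 + 75.4) = 69.6/220.4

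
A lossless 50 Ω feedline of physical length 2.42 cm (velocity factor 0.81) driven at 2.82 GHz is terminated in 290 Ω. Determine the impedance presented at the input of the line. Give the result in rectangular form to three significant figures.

Z_in ≈ 8.94 + j9.51 Ω

λ = v/f = 0.81·c / 2.82 GHz = 0.0862 m
βl = 2π·l/λ = 2π × 0.281 = 101°
tan(βl) = tan(101°) = -5.1
Z_in = Z_0·(Z_L + jZ_0·tanβl)/(Z_0 + jZ_L·tanβl)
     = 50·(290 − j255)/(50 − j1480)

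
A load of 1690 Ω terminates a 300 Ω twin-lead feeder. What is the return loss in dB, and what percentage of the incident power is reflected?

RL ≈ 3.12 dB; 48.8% of incident power reflected

Γ = (1690 − 300)/(1690 + 300) = 0.698
RL = −20·log₁₀(0.698) = 3.12 dB
P_refl/P_inc = |Γ|² = 0.488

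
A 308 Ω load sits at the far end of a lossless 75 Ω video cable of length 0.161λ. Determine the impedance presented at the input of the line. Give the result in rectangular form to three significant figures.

βl = 2π × 0.161 = 58°
tan(βl) = tan(58°) = 1.6
Z_in = Z_0·(Z_L + jZ_0·tanβl)/(Z_0 + jZ_L·tanβl)
     = 75·(308 + j120)/(75 + j492)

Z_in ≈ 24.8 − j43.2 Ω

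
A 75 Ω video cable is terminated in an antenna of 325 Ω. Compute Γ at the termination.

Γ = 0.625

Γ = (Z_L − Z_0)/(Z_L + Z_0) = (325 − 75)/(325 + 75) = 250/400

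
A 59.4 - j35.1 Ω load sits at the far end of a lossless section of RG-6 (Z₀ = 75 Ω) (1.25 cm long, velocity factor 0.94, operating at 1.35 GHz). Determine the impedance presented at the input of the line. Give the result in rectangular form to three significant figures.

Z_in ≈ 45.7 − j16.7 Ω

λ = v/f = 0.94·c / 1.35 GHz = 0.209 m
βl = 2π·l/λ = 2π × 0.0598 = 21.5°
tan(βl) = tan(21.5°) = 0.395
Z_in = Z_0·(Z_L + jZ_0·tanβl)/(Z_0 + jZ_L·tanβl)
     = 75·(59.4 − j5.49)/(88.9 + j23.4)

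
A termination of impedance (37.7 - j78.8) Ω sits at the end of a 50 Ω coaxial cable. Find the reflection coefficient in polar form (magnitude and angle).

Γ ≈ 0.676 ∠ -56.9°

Γ = (Z_L − Z_0)/(Z_L + Z_0) = (-12.3 − j78.8)/(87.7 − j78.8)
|Γ| = 79.8/118 = 0.676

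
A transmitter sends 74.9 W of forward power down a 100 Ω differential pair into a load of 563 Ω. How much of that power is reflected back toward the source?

P_reflected ≈ 36.5 W

Γ = (563 − 100)/(563 + 100) = 0.698
|Γ|² = 0.488
P_refl = |Γ|²·P_inc = 36.5 W, P_del = (1 − |Γ|²)·P_inc = 38.4 W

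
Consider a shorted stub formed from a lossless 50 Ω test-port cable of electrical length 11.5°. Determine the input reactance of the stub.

tan(βl) = 0.203
For a shorted stub, Z_in = jZ_0·tan(βl)

X_in ≈ 10.2 Ω (inductive)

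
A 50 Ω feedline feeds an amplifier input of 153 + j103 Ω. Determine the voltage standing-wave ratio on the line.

VSWR ≈ 4.55

Γ = (Z_L − Z_0)/(Z_L + Z_0) = (103 + j103)/(203 + j103)
|Γ| = 146/228 = 0.64
VSWR = (1 + |Γ|)/(1 − |Γ|) = 1.64/0.36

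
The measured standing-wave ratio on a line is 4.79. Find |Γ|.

|Γ| = (S − 1)/(S + 1) = (4.79 − 1)/(4.79 + 1) = 3.79/5.79

|Γ| ≈ 0.655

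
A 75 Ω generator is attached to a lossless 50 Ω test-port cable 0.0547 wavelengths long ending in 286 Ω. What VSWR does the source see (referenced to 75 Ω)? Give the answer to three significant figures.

VSWR ≈ 4.37

βl = 2π × 0.0547 = 19.7°
tan(βl) = 0.358
Z_in = Z_0·(Z_L + jZ_0·tanβl)/(Z_0 + jZ_L·tanβl) = 62.2 − j109 Ω
Γ_s = (Z_in − Z_s)/(Z_in + Z_s) = (-12.8 − j109)/(137 − j109), |Γ_s| = 0.628
VSWR = (1 + |Γ_s|)/(1 − |Γ_s|)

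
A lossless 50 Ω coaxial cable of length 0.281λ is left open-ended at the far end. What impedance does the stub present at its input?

βl = 2π × 0.281 = 101°
tan(βl) = -5.07
For an open-ended stub, Z_in = −jZ_0·cot(βl) = −jZ_0/tan(βl)

Z_in ≈ +j9.86 Ω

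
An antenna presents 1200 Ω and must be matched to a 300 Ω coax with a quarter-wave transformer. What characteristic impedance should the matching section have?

Z_qwt = √(Z_0·R_L) = √(300 × 1200) = √360000

Z_qwt ≈ 600 Ω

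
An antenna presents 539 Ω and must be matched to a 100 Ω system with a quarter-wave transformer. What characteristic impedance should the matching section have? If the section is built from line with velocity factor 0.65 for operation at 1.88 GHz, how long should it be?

Z_qwt ≈ 232 Ω; length ≈ 2.59 cm

Z_qwt = √(Z_0·R_L) = √(100 × 539) = √53900
λ = 0.65·c/f = 0.104 m, so l = λ/4 = 0.0259 m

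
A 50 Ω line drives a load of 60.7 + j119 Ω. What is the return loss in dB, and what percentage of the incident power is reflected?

Γ = (10.7 + j119)/(110.7 + j119), |Γ| = 0.735
RL = −20·log₁₀(0.735) = 2.67 dB
P_refl/P_inc = |Γ|² = 0.54

RL ≈ 2.67 dB; 54% of incident power reflected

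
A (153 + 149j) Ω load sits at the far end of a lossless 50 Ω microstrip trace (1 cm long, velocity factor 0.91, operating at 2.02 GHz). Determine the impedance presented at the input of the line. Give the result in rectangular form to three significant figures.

λ = v/f = 0.91·c / 2.02 GHz = 0.135 m
βl = 2π·l/λ = 2π × 0.074 = 26.6°
tan(βl) = tan(26.6°) = 0.502
Z_in = Z_0·(Z_L + jZ_0·tanβl)/(Z_0 + jZ_L·tanβl)
     = 50·(153 + j174)/(-24.7 + j76.7)

Z_in ≈ 73.6 − j123 Ω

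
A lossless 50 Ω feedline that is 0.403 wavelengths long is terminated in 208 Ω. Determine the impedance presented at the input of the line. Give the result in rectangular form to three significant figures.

Z_in ≈ 32.8 + j60.3 Ω

βl = 2π × 0.403 = 145°
tan(βl) = tan(145°) = -0.698
Z_in = Z_0·(Z_L + jZ_0·tanβl)/(Z_0 + jZ_L·tanβl)
     = 50·(208 − j34.9)/(50 − j145)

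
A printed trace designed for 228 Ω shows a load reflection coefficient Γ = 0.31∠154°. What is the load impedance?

Z_L ≈ 125 + j37.5 Ω

Z_L = Z_0·(1 + Γ)/(1 − Γ) = 228·(0.721 + j0.136)/(1.28 − j0.136)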